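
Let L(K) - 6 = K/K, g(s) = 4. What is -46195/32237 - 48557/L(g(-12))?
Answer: -1565655374/225659 ≈ -6938.1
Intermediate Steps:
L(K) = 7 (L(K) = 6 + K/K = 6 + 1 = 7)
-46195/32237 - 48557/L(g(-12)) = -46195/32237 - 48557/7 = -1565655374/225659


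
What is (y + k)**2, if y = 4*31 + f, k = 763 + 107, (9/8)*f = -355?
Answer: 37283236/81 ≈ 4.6029e+5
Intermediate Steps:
f = -2840/9 (f = (8/9)*(-355) = -2840/9 ≈ -315.56)
k = 870
y = -1724/9 (y = 4*31 - 2840/9 = 124 - 2840/9 = -1724/9 ≈ -191.56)
(y + k)**2 = (-1724/9 + 870)**2 = (6106/9)**2 = 37283236/81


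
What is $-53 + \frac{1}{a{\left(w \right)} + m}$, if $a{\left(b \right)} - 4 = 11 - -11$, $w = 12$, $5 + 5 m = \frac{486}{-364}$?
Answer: $- \frac{1191961}{22507} \approx -52.96$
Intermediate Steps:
$m = - \frac{1153}{910}$ ($m = -1 + \frac{486 \frac{1}{-364}}{5} = -1 + \frac{486 \left(- \frac{1}{364}\right)}{5} = -1 + \frac{1}{5} \left(- \frac{243}{182}\right) = -1 - \frac{243}{910} = - \frac{1153}{910} \approx -1.267$)
$a{\left(b \right)} = 26$ ($a{\left(b \right)} = 4 + \left(11 - -11\right) = 4 + \left(11 + 11\right) = 4 + 22 = 26$)
$-53 + \frac{1}{a{\left(w \right)} + m} = -53 + \frac{1}{26 - \frac{1153}{910}} = -53 + \frac{1}{\frac{22507}{910}} = -53 + \frac{910}{22507} = - \frac{1191961}{22507}$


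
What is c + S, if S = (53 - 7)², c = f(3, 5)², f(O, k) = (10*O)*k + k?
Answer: 26141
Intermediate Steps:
f(O, k) = k + 10*O*k (f(O, k) = 10*O*k + k = k + 10*O*k)
c = 24025 (c = (5*(1 + 10*3))² = (5*(1 + 30))² = (5*31)² = 155² = 24025)
S = 2116 (S = 46² = 2116)
c + S = 24025 + 2116 = 26141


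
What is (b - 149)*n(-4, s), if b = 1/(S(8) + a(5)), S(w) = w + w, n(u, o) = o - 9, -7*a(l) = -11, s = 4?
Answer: 91600/123 ≈ 744.72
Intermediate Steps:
a(l) = 11/7 (a(l) = -1/7*(-11) = 11/7)
n(u, o) = -9 + o
S(w) = 2*w
b = 7/123 (b = 1/(2*8 + 11/7) = 1/(16 + 11/7) = 1/(123/7) = 7/123 ≈ 0.056911)
(b - 149)*n(-4, s) = (7/123 - 149)*(-9 + 4) = -18320/123*(-5) = 91600/123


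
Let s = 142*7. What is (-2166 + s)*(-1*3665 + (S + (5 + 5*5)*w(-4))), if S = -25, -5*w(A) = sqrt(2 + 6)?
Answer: 4324680 + 14064*sqrt(2) ≈ 4.3446e+6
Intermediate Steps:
w(A) = -2*sqrt(2)/5 (w(A) = -sqrt(2 + 6)/5 = -2*sqrt(2)/5)
s = 994
(-2166 + s)*(-1*3665 + (S + (5 + 5*5)*w(-4))) = (-2166 + 994)*(-1*3665 + (-25 + (5 + 5*5)*(-2*sqrt(2)/5))) = -1172*(-3665 + (-25 + (5 + 25)*(-2*sqrt(2)/5))) = -1172*(-3665 + (-25 + 30*(-2*sqrt(2)/5))) = -1172*(-3665 + (-25 - 12*sqrt(2))) = -1172*(-3690 - 12*sqrt(2)) = 4324680 + 14064*sqrt(2)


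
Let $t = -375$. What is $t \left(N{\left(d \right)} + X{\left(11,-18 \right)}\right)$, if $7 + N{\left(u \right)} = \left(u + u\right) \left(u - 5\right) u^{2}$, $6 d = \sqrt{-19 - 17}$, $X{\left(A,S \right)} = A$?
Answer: $-2250 - 3750 i \approx -2250.0 - 3750.0 i$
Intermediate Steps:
$d = i$ ($d = \frac{\sqrt{-19 - 17}}{6} = \frac{\sqrt{-36}}{6} = \frac{6 i}{6} = i \approx 1.0 i$)
$N{\left(u \right)} = -7 + 2 u^{3} \left(-5 + u\right)$ ($N{\left(u \right)} = -7 + \left(u + u\right) \left(u - 5\right) u^{2} = -7 + 2 u \left(-5 + u\right) u^{2} = -7 + 2 u^{3} \left(-5 + u\right)$)
$t \left(N{\left(d \right)} + X{\left(11,-18 \right)}\right) = - 375 \left(\left(-7 - 10 i^{3} + 2 i^{4}\right) + 11\right) = - 375 \left(\left(-7 - 10 \left(- i\right) + 2 \cdot 1\right) + 11\right) = - 375 \left(\left(-7 + 10 i + 2\right) + 11\right) = - 375 \left(\left(-5 + 10 i\right) + 11\right) = - 375 \left(6 + 10 i\right) = -2250 - 3750 i$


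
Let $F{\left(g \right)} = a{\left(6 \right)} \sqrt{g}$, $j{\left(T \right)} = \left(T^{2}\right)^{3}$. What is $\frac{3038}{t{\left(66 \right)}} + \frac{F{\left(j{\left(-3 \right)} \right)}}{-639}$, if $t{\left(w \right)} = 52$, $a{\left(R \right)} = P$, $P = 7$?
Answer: $\frac{107303}{1846} \approx 58.127$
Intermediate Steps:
$a{\left(R \right)} = 7$
$j{\left(T \right)} = T^{6}$
$F{\left(g \right)} = 7 \sqrt{g}$
$\frac{3038}{t{\left(66 \right)}} + \frac{F{\left(j{\left(-3 \right)} \right)}}{-639} = \frac{3038}{52} + \frac{7 \sqrt{\left(-3\right)^{6}}}{-639} = 3038 \cdot \frac{1}{52} + 7 \sqrt{729} \left(- \frac{1}{639}\right) = \frac{1519}{26} + 7 \cdot 27 \left(- \frac{1}{639}\right) = \frac{1519}{26} + 189 \left(- \frac{1}{639}\right) = \frac{1519}{26} - \frac{21}{71} = \frac{107303}{1846}$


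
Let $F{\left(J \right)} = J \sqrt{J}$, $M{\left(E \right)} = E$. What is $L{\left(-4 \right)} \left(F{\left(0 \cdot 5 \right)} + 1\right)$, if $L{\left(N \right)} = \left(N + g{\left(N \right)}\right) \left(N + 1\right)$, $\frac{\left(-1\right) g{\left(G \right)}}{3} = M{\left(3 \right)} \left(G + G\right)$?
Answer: $-204$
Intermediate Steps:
$g{\left(G \right)} = - 18 G$ ($g{\left(G \right)} = - 3 \cdot 3 \left(G + G\right) = - 3 \cdot 3 \cdot 2 G = - 3 \cdot 6 G = - 18 G$)
$F{\left(J \right)} = J^{\frac{3}{2}}$
$L{\left(N \right)} = - 17 N \left(1 + N\right)$ ($L{\left(N \right)} = \left(N - 18 N\right) \left(N + 1\right) = - 17 N \left(1 + N\right)$)
$L{\left(-4 \right)} \left(F{\left(0 \cdot 5 \right)} + 1\right) = 17 \left(-4\right) \left(-1 - -4\right) \left(\left(0 \cdot 5\right)^{\frac{3}{2}} + 1\right) = 17 \left(-4\right) \left(-1 + 4\right) \left(0^{\frac{3}{2}} + 1\right) = 17 \left(-4\right) 3 \left(0 + 1\right) = \left(-204\right) 1 = -204$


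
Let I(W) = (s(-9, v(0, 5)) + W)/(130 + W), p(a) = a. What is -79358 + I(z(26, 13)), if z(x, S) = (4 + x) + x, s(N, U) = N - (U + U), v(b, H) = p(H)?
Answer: -14760551/186 ≈ -79358.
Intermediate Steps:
v(b, H) = H
s(N, U) = N - 2*U
z(x, S) = 4 + 2*x
I(W) = (-19 + W)/(130 + W) (I(W) = ((-9 - 2*5) + W)/(130 + W) = ((-9 - 10) + W)/(130 + W) = (-19 + W)/(130 + W))
-79358 + I(z(26, 13)) = -79358 + (-19 + (4 + 2*26))/(130 + (4 + 2*26)) = -79358 + (-19 + (4 + 52))/(130 + (4 + 52)) = -79358 + (-19 + 56)/(130 + 56) = -79358 + 37/186 = -14760551/186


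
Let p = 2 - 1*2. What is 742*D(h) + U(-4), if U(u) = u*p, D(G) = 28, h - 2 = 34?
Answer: 20776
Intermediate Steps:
h = 36 (h = 2 + 34 = 36)
p = 0 (p = 2 - 2 = 0)
U(u) = 0 (U(u) = u*0 = 0)
742*D(h) + U(-4) = 742*28 + 0 = 20776 + 0 = 20776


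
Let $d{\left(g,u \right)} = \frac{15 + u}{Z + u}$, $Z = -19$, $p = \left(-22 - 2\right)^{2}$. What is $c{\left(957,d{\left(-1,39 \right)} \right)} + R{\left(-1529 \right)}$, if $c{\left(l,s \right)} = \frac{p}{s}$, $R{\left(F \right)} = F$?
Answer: $- \frac{3947}{3} \approx -1315.7$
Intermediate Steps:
$p = 576$ ($p = \left(-24\right)^{2} = 576$)
$d{\left(g,u \right)} = \frac{15 + u}{-19 + u}$
$c{\left(l,s \right)} = \frac{576}{s}$
$c{\left(957,d{\left(-1,39 \right)} \right)} + R{\left(-1529 \right)} = \frac{576}{\frac{1}{-19 + 39} \left(15 + 39\right)} - 1529 = \frac{576}{\frac{1}{20} \cdot 54} - 1529 = \frac{576}{\frac{27}{10}} - 1529 = 576 \cdot \frac{10}{27} - 1529 = \frac{640}{3} - 1529 = - \frac{3947}{3}$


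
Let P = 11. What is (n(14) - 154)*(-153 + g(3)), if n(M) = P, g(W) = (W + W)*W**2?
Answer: 14157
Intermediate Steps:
g(W) = 2*W**3 (g(W) = (2*W)*W**2 = 2*W**3)
n(M) = 11
(n(14) - 154)*(-153 + g(3)) = (11 - 154)*(-153 + 2*3**3) = -143*(-153 + 2*27) = -143*(-153 + 54) = -143*(-99) = 14157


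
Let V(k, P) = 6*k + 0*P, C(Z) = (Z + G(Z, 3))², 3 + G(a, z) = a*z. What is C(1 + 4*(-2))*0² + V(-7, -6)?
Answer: -42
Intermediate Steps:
G(a, z) = -3 + a*z
C(Z) = (-3 + 4*Z)² (C(Z) = (Z + (-3 + Z*3))² = (Z + (-3 + 3*Z))² = (-3 + 4*Z)²)
V(k, P) = 6*k (V(k, P) = 6*k + 0 = 6*k)
C(1 + 4*(-2))*0² + V(-7, -6) = (-3 + 4*(1 + 4*(-2)))²*0² + 6*(-7) = (-3 + 4*(1 - 8))²*0 - 42 = (-3 + 4*(-7))²*0 - 42 = (-3 - 28)²*0 - 42 = (-31)²*0 - 42 = 961*0 - 42 = 0 - 42 = -42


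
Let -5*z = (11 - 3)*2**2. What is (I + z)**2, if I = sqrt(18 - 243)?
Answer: (32 - 75*I)**2/25 ≈ -184.04 - 192.0*I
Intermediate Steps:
z = -32/5 (z = -(11 - 3)*2**2/5 = -8*4/5 = -1/5*32 = -32/5 ≈ -6.4000)
I = 15*I (I = sqrt(-225) = 15*I ≈ 15.0*I)
(I + z)**2 = (15*I - 32/5)**2 = (-32/5 + 15*I)**2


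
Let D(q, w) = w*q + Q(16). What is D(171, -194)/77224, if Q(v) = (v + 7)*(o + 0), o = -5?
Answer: -33289/77224 ≈ -0.43107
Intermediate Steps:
Q(v) = -35 - 5*v (Q(v) = (v + 7)*(-5 + 0) = (7 + v)*(-5) = -35 - 5*v)
D(q, w) = -115 + q*w (D(q, w) = w*q + (-35 - 5*16) = q*w + (-35 - 80) = q*w - 115 = -115 + q*w)
D(171, -194)/77224 = (-115 + 171*(-194))/77224 = (-115 - 33174)*(1/77224) = -33289*1/77224 = -33289/77224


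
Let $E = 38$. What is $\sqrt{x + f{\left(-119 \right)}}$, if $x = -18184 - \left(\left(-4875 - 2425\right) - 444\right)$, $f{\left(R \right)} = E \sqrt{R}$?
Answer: $\sqrt{-10440 + 38 i \sqrt{119}} \approx 2.0281 + 102.2 i$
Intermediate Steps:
$f{\left(R \right)} = 38 \sqrt{R}$
$x = -10440$ ($x = -18184 - \left(-7300 - 444\right) = -18184 - -7744 = -18184 + 7744 = -10440$)
$\sqrt{x + f{\left(-119 \right)}} = \sqrt{-10440 + 38 \sqrt{-119}} = \sqrt{-10440 + 38 i \sqrt{119}}$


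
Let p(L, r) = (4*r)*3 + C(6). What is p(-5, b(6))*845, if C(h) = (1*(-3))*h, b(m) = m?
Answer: 45630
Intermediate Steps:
C(h) = -3*h
p(L, r) = -18 + 12*r (p(L, r) = (4*r)*3 - 3*6 = 12*r - 18 = -18 + 12*r)
p(-5, b(6))*845 = (-18 + 12*6)*845 = (-18 + 72)*845 = 54*845 = 45630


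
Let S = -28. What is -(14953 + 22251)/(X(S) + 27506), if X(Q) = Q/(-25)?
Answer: -465050/343839 ≈ -1.3525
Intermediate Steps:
X(Q) = -Q/25 (X(Q) = Q*(-1/25) = -Q/25)
-(14953 + 22251)/(X(S) + 27506) = -(14953 + 22251)/(-1/25*(-28) + 27506) = -37204/(28/25 + 27506) = -37204/687678/25 = -37204*25/687678 = -1*465050/343839 = -465050/343839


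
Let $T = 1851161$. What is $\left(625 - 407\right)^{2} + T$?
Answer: $1898685$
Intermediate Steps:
$\left(625 - 407\right)^{2} + T = \left(625 - 407\right)^{2} + 1851161 = 218^{2} + 1851161 = 47524 + 1851161 = 1898685$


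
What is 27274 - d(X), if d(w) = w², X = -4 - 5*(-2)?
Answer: 27238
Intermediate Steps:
X = 6 (X = -4 + 10 = 6)
27274 - d(X) = 27274 - 1*6² = 27274 - 1*36 = 27274 - 36 = 27238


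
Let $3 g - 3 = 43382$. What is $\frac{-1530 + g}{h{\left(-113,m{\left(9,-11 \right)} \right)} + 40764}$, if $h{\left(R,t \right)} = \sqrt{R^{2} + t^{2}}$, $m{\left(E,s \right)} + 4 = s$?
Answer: $\frac{263573230}{830845351} - \frac{38795 \sqrt{12994}}{4985072106} \approx 0.31635$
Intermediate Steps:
$g = \frac{43385}{3}$ ($g = 1 + \frac{1}{3} \cdot 43382 = 1 + \frac{43382}{3} = \frac{43385}{3} \approx 14462.0$)
$m{\left(E,s \right)} = -4 + s$
$\frac{-1530 + g}{h{\left(-113,m{\left(9,-11 \right)} \right)} + 40764} = \frac{-1530 + \frac{43385}{3}}{\sqrt{\left(-113\right)^{2} + \left(-4 - 11\right)^{2}} + 40764} = \frac{38795}{3 \left(\sqrt{12769 + \left(-15\right)^{2}} + 40764\right)} = \frac{38795}{3 \left(\sqrt{12769 + 225} + 40764\right)} = \frac{38795}{3 \left(\sqrt{12994} + 40764\right)} = \frac{38795}{3 \left(40764 + \sqrt{12994}\right)}$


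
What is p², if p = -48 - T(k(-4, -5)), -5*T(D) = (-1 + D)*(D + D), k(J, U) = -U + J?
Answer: 2304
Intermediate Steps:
k(J, U) = J - U
T(D) = -2*D*(-1 + D)/5 (T(D) = -(-1 + D)*(D + D)/5 = -(-1 + D)*2*D/5 = -2*D*(-1 + D)/5)
p = -48 (p = -48 - 2*(-4 - 1*(-5))*(1 - (-4 - 1*(-5)))/5 = -48 - 2*(-4 + 5)*(1 - (-4 + 5))/5 = -48 - 2*(1 - 1*1)/5 = -48 - 2*(1 - 1)/5 = -48 - 2*0/5 = -48 - 1*0 = -48 + 0 = -48)
p² = (-48)² = 2304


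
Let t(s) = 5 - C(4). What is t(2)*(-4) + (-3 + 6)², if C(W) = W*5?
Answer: 69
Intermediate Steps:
C(W) = 5*W
t(s) = -15 (t(s) = 5 - 5*4 = 5 - 1*20 = 5 - 20 = -15)
t(2)*(-4) + (-3 + 6)² = -15*(-4) + (-3 + 6)² = 60 + 3² = 60 + 9 = 69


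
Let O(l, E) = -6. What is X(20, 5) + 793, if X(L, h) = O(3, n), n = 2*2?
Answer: 787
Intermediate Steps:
n = 4
X(L, h) = -6
X(20, 5) + 793 = -6 + 793 = 787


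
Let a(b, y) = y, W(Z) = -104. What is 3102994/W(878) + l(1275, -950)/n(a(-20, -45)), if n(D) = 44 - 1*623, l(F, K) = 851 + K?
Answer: -299437205/10036 ≈ -29836.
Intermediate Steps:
n(D) = -579 (n(D) = 44 - 623 = -579)
3102994/W(878) + l(1275, -950)/n(a(-20, -45)) = 3102994/(-104) + (851 - 950)/(-579) = 3102994*(-1/104) - 99*(-1/579) = -1551497/52 + 33/193 = -299437205/10036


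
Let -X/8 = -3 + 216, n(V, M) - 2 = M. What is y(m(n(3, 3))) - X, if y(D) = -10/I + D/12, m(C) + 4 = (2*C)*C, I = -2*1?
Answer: 10277/6 ≈ 1712.8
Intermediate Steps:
n(V, M) = 2 + M
I = -2
m(C) = -4 + 2*C**2 (m(C) = -4 + (2*C)*C = -4 + 2*C**2)
X = -1704 (X = -8*(-3 + 216) = -8*213 = -1704)
y(D) = 5 + D/12 (y(D) = -10/(-2) + D/12 = -10*(-1/2) + D*(1/12) = 5 + D/12)
y(m(n(3, 3))) - X = (5 + (-4 + 2*(2 + 3)**2)/12) - 1*(-1704) = (5 + (-4 + 2*5**2)/12) + 1704 = (5 + (-4 + 2*25)/12) + 1704 = (5 + (-4 + 50)/12) + 1704 = (5 + (1/12)*46) + 1704 = (5 + 23/6) + 1704 = 53/6 + 1704 = 10277/6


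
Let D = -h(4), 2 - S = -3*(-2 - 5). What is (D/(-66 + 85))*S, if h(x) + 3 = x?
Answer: 1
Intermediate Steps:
h(x) = -3 + x
S = -19 (S = 2 - (-3)*(-2 - 5) = 2 - (-3)*(-7) = 2 - 1*21 = 2 - 21 = -19)
D = -1 (D = -(-3 + 4) = -1*1 = -1)
(D/(-66 + 85))*S = (-1/(-66 + 85))*(-19) = (-1/19)*(-19) = ((1/19)*(-1))*(-19) = -1/19*(-19) = 1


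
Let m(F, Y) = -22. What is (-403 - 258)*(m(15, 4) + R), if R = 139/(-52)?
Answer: 848063/52 ≈ 16309.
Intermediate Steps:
R = -139/52 (R = 139*(-1/52) = -139/52 ≈ -2.6731)
(-403 - 258)*(m(15, 4) + R) = (-403 - 258)*(-22 - 139/52) = -661*(-1283/52) = 848063/52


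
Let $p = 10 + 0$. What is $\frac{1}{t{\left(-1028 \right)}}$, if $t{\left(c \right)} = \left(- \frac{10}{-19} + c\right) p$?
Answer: $- \frac{19}{195220} \approx -9.7326 \cdot 10^{-5}$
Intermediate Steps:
$p = 10$
$t{\left(c \right)} = \frac{100}{19} + 10 c$ ($t{\left(c \right)} = \left(- \frac{10}{-19} + c\right) 10 = \left(\left(-10\right) \left(- \frac{1}{19}\right) + c\right) 10 = \left(\frac{10}{19} + c\right) 10 = \frac{100}{19} + 10 c$)
$\frac{1}{t{\left(-1028 \right)}} = \frac{1}{\frac{100}{19} + 10 \left(-1028\right)} = \frac{1}{\frac{100}{19} - 10280} = \frac{1}{- \frac{195220}{19}} = - \frac{19}{195220}$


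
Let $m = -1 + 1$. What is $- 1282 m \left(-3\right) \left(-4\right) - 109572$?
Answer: $-109572$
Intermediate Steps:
$m = 0$
$- 1282 m \left(-3\right) \left(-4\right) - 109572 = - 1282 \cdot 0 \left(-3\right) \left(-4\right) - 109572 = - 1282 \cdot 0 \left(-4\right) - 109572 = \left(-1282\right) 0 - 109572 = 0 - 109572 = -109572$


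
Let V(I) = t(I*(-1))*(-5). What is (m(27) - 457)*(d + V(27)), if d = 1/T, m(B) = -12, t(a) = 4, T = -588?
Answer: 787987/84 ≈ 9380.8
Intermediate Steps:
V(I) = -20 (V(I) = 4*(-5) = -20)
d = -1/588 (d = 1/(-588) = -1/588 ≈ -0.0017007)
(m(27) - 457)*(d + V(27)) = (-12 - 457)*(-1/588 - 20) = -469*(-11761/588) = 787987/84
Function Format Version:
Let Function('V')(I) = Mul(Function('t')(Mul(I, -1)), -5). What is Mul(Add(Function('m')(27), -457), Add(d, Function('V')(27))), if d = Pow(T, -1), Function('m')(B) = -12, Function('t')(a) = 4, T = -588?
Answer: Rational(787987, 84) ≈ 9380.8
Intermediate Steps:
Function('V')(I) = -20 (Function('V')(I) = Mul(4, -5) = -20)
d = Rational(-1, 588) (d = Pow(-588, -1) = Rational(-1, 588) ≈ -0.0017007)
Mul(Add(Function('m')(27), -457), Add(d, Function('V')(27))) = Mul(Add(-12, -457), Add(Rational(-1, 588), -20)) = Mul(-469, Rational(-11761, 588)) = Rational(787987, 84)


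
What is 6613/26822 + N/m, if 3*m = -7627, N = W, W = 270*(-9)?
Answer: 245969731/204571394 ≈ 1.2024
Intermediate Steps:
W = -2430
N = -2430
m = -7627/3 (m = (1/3)*(-7627) = -7627/3 ≈ -2542.3)
6613/26822 + N/m = 6613/26822 - 2430/(-7627/3) = 6613*(1/26822) - 2430*(-3/7627) = 6613/26822 + 7290/7627 = 245969731/204571394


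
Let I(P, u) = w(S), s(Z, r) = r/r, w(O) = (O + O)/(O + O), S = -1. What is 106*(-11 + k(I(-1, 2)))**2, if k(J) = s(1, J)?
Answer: 10600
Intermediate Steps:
w(O) = 1 (w(O) = (2*O)/((2*O)) = (2*O)*(1/(2*O)) = 1)
s(Z, r) = 1
I(P, u) = 1
k(J) = 1
106*(-11 + k(I(-1, 2)))**2 = 106*(-11 + 1)**2 = 106*(-10)**2 = 106*100 = 10600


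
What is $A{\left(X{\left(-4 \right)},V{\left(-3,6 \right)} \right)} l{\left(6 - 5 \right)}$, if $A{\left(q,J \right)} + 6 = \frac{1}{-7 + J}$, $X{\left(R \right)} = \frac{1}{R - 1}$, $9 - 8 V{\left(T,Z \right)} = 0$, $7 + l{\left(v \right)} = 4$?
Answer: $\frac{870}{47} \approx 18.511$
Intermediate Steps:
$l{\left(v \right)} = -3$ ($l{\left(v \right)} = -7 + 4 = -3$)
$V{\left(T,Z \right)} = \frac{9}{8}$ ($V{\left(T,Z \right)} = \frac{9}{8} - 0 = \frac{9}{8} + 0 = \frac{9}{8}$)
$X{\left(R \right)} = \frac{1}{-1 + R}$
$A{\left(q,J \right)} = -6 + \frac{1}{-7 + J}$
$A{\left(X{\left(-4 \right)},V{\left(-3,6 \right)} \right)} l{\left(6 - 5 \right)} = \frac{43 - \frac{27}{4}}{-7 + \frac{9}{8}} \left(-3\right) = \frac{43 - \frac{27}{4}}{- \frac{47}{8}} \left(-3\right) = \left(- \frac{8}{47}\right) \frac{145}{4} \left(-3\right) = \left(- \frac{290}{47}\right) \left(-3\right) = \frac{870}{47}$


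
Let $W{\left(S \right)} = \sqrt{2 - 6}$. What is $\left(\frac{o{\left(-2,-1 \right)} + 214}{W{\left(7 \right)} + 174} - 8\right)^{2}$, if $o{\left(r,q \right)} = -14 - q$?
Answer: $\frac{671234893}{14326225} + \frac{20830233 i}{114609800} \approx 46.854 + 0.18175 i$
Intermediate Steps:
$W{\left(S \right)} = 2 i$ ($W{\left(S \right)} = \sqrt{-4} = 2 i$)
$\left(\frac{o{\left(-2,-1 \right)} + 214}{W{\left(7 \right)} + 174} - 8\right)^{2} = \left(\frac{\left(-14 - -1\right) + 214}{2 i + 174} - 8\right)^{2} = \left(\frac{\left(-14 + 1\right) + 214}{174 + 2 i} - 8\right)^{2} = \left(\left(-13 + 214\right) \frac{174 - 2 i}{30280} - 8\right)^{2} = \left(201 \frac{174 - 2 i}{30280} - 8\right)^{2} = \left(\frac{201 \left(174 - 2 i\right)}{30280} - 8\right)^{2} = \left(-8 + \frac{201 \left(174 - 2 i\right)}{30280}\right)^{2}$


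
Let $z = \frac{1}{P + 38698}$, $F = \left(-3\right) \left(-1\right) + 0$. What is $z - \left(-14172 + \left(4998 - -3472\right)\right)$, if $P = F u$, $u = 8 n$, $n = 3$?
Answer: $\frac{221066541}{38770} \approx 5702.0$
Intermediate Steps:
$F = 3$ ($F = 3 + 0 = 3$)
$u = 24$ ($u = 8 \cdot 3 = 24$)
$P = 72$ ($P = 3 \cdot 24 = 72$)
$z = \frac{1}{38770}$ ($z = \frac{1}{72 + 38698} = \frac{1}{38770} \approx 2.5793 \cdot 10^{-5}$)
$z - \left(-14172 + \left(4998 - -3472\right)\right) = \frac{1}{38770} - \left(-14172 + \left(4998 - -3472\right)\right) = \frac{1}{38770} - \left(-14172 + \left(4998 + 3472\right)\right) = \frac{1}{38770} - \left(-14172 + 8470\right) = \frac{1}{38770} - -5702 = \frac{1}{38770} + 5702 = \frac{221066541}{38770}$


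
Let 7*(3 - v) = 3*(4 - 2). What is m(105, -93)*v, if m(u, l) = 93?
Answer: 1395/7 ≈ 199.29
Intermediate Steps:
v = 15/7 (v = 3 - 3*(4 - 2)/7 = 3 - 3*2/7 = 3 - 1/7*6 = 3 - 6/7 = 15/7 ≈ 2.1429)
m(105, -93)*v = 93*(15/7) = 1395/7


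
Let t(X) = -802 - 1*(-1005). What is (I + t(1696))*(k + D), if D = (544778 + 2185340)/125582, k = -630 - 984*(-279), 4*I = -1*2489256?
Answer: -10700431572344255/62791 ≈ -1.7041e+11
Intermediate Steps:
I = -622314 (I = (-1*2489256)/4 = (1/4)*(-2489256) = -622314)
t(X) = 203 (t(X) = -802 + 1005 = 203)
k = 273906 (k = -630 + 274536 = 273906)
D = 1365059/62791 (D = 2730118*(1/125582) = 1365059/62791 ≈ 21.740)
(I + t(1696))*(k + D) = (-622314 + 203)*(273906 + 1365059/62791) = -622111*17200196705/62791 = -10700431572344255/62791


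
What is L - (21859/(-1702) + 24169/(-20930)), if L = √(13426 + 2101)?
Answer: 5420049/387205 + √15527 ≈ 138.61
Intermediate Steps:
L = √15527 ≈ 124.61
L - (21859/(-1702) + 24169/(-20930)) = √15527 - (21859/(-1702) + 24169/(-20930)) = √15527 - (21859*(-1/1702) + 24169*(-1/20930)) = √15527 - (-21859/1702 - 24169/20930) = √15527 - 1*(-5420049/387205) = √15527 + 5420049/387205 = 5420049/387205 + √15527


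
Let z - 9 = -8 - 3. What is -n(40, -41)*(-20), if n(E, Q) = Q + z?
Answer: -860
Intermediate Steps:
z = -2 (z = 9 + (-8 - 3) = 9 - 11 = -2)
n(E, Q) = -2 + Q (n(E, Q) = Q - 2 = -2 + Q)
-n(40, -41)*(-20) = -(-2 - 41)*(-20) = -1*(-43)*(-20) = 43*(-20) = -860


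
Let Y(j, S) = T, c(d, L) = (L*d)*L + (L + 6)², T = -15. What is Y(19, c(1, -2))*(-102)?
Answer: 1530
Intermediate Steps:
c(d, L) = (6 + L)² + d*L² (c(d, L) = d*L² + (6 + L)² = (6 + L)² + d*L²)
Y(j, S) = -15
Y(19, c(1, -2))*(-102) = -15*(-102) = 1530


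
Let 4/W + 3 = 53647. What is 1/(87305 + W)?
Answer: 13411/1170847356 ≈ 1.1454e-5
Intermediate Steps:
W = 1/13411 (W = 4/(-3 + 53647) = 4/53644 = 4*(1/53644) = 1/13411 ≈ 7.4566e-5)
1/(87305 + W) = 1/(87305 + 1/13411) = 1/(1170847356/13411) = 13411/1170847356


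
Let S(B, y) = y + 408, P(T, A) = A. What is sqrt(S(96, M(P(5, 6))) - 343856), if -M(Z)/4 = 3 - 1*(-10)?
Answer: 10*I*sqrt(3435) ≈ 586.09*I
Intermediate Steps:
M(Z) = -52 (M(Z) = -4*(3 - 1*(-10)) = -4*(3 + 10) = -4*13 = -52)
S(B, y) = 408 + y
sqrt(S(96, M(P(5, 6))) - 343856) = sqrt((408 - 52) - 343856) = sqrt(356 - 343856) = sqrt(-343500) = 10*I*sqrt(3435)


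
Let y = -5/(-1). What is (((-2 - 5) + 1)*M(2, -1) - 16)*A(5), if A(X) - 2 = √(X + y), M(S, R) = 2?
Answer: -56 - 28*√10 ≈ -144.54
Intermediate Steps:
y = 5 (y = -5*(-1) = 5)
A(X) = 2 + √(5 + X) (A(X) = 2 + √(X + 5) = 2 + √(5 + X))
(((-2 - 5) + 1)*M(2, -1) - 16)*A(5) = (((-2 - 5) + 1)*2 - 16)*(2 + √(5 + 5)) = ((-7 + 1)*2 - 16)*(2 + √10) = (-6*2 - 16)*(2 + √10) = (-12 - 16)*(2 + √10) = -28*(2 + √10) = -56 - 28*√10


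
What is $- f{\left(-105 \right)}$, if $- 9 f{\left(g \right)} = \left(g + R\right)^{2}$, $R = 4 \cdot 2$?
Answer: $\frac{9409}{9} \approx 1045.4$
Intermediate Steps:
$R = 8$
$f{\left(g \right)} = - \frac{\left(8 + g\right)^{2}}{9}$ ($f{\left(g \right)} = - \frac{\left(g + 8\right)^{2}}{9} = - \frac{\left(8 + g\right)^{2}}{9}$)
$- f{\left(-105 \right)} = - \frac{\left(-1\right) \left(8 - 105\right)^{2}}{9} = - \frac{\left(-1\right) \left(-97\right)^{2}}{9} = - \frac{\left(-1\right) 9409}{9} = \left(-1\right) \left(- \frac{9409}{9}\right) = \frac{9409}{9}$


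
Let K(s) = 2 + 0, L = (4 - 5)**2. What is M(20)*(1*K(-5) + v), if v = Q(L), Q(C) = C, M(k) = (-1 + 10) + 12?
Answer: 63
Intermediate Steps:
M(k) = 21 (M(k) = 9 + 12 = 21)
L = 1 (L = (-1)**2 = 1)
K(s) = 2
v = 1
M(20)*(1*K(-5) + v) = 21*(1*2 + 1) = 21*(2 + 1) = 21*3 = 63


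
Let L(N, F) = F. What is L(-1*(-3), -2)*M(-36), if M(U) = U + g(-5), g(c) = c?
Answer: 82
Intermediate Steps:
M(U) = -5 + U (M(U) = U - 5 = -5 + U)
L(-1*(-3), -2)*M(-36) = -2*(-5 - 36) = -2*(-41) = 82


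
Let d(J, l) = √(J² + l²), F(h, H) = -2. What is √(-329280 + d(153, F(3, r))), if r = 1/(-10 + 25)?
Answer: √(-329280 + √23413) ≈ 573.7*I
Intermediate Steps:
r = 1/15 ≈ 0.066667
√(-329280 + d(153, F(3, r))) = √(-329280 + √(153² + (-2)²)) = √(-329280 + √(23409 + 4)) = √(-329280 + √23413)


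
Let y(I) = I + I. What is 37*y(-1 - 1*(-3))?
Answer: 148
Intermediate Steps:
y(I) = 2*I
37*y(-1 - 1*(-3)) = 37*(2*(-1 - 1*(-3))) = 37*(2*(-1 + 3)) = 37*(2*2) = 37*4 = 148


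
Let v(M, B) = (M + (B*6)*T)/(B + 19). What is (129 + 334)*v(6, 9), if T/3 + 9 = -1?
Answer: -373641/14 ≈ -26689.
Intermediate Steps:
T = -30 (T = -27 + 3*(-1) = -27 - 3 = -30)
v(M, B) = (M - 180*B)/(19 + B) (v(M, B) = (M + (B*6)*(-30))/(B + 19) = (M + (6*B)*(-30))/(19 + B) = (M - 180*B)/(19 + B))
(129 + 334)*v(6, 9) = (129 + 334)*((6 - 180*9)/(19 + 9)) = 463*((6 - 1620)/28) = 463*((1/28)*(-1614)) = 463*(-807/14) = -373641/14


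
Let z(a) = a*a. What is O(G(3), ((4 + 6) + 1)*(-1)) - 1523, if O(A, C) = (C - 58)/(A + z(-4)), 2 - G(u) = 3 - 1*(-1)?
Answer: -21391/14 ≈ -1527.9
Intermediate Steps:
G(u) = -2 (G(u) = 2 - (3 - 1*(-1)) = 2 - (3 + 1) = 2 - 1*4 = 2 - 4 = -2)
z(a) = a**2
O(A, C) = (-58 + C)/(16 + A) (O(A, C) = (C - 58)/(A + (-4)**2) = (-58 + C)/(A + 16) = (-58 + C)/(16 + A))
O(G(3), ((4 + 6) + 1)*(-1)) - 1523 = (-58 + ((4 + 6) + 1)*(-1))/(16 - 2) - 1523 = (-58 + (10 + 1)*(-1))/14 - 1523 = (-58 + 11*(-1))/14 - 1523 = (-58 - 11)/14 - 1523 = (1/14)*(-69) - 1523 = -69/14 - 1523 = -21391/14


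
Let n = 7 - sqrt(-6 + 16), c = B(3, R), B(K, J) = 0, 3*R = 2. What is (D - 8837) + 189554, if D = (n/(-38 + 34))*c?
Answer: 180717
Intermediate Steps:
R = 2/3 (R = (1/3)*2 = 2/3 ≈ 0.66667)
c = 0
n = 7 - sqrt(10) ≈ 3.8377
D = 0 (D = ((7 - sqrt(10))/(-38 + 34))*0 = ((7 - sqrt(10))/(-4))*0 = -(7 - sqrt(10))/4*0 = (-7/4 + sqrt(10)/4)*0 = 0)
(D - 8837) + 189554 = (0 - 8837) + 189554 = -8837 + 189554 = 180717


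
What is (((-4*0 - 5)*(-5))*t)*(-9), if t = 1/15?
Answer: -15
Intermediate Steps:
t = 1/15 ≈ 0.066667
(((-4*0 - 5)*(-5))*t)*(-9) = (((-4*0 - 5)*(-5))*(1/15))*(-9) = (((0 - 5)*(-5))*(1/15))*(-9) = (-5*(-5)*(1/15))*(-9) = (25*(1/15))*(-9) = (5/3)*(-9) = -15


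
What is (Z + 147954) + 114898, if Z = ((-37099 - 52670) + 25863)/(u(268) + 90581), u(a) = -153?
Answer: 11884558375/45214 ≈ 2.6285e+5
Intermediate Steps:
Z = -31953/45214 (Z = ((-37099 - 52670) + 25863)/(-153 + 90581) = (-89769 + 25863)/90428 = -63906*1/90428 = -31953/45214 ≈ -0.70671)
(Z + 147954) + 114898 = (-31953/45214 + 147954) + 114898 = 6689560203/45214 + 114898 = 11884558375/45214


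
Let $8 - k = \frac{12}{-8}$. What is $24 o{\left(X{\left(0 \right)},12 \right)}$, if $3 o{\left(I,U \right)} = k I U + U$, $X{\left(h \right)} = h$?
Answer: $96$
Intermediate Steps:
$k = \frac{19}{2}$ ($k = 8 - \frac{12}{-8} = 8 - 12 \left(- \frac{1}{8}\right) = 8 - - \frac{3}{2} = 8 + \frac{3}{2} = \frac{19}{2} \approx 9.5$)
$o{\left(I,U \right)} = \frac{U}{3} + \frac{19 I U}{6}$ ($o{\left(I,U \right)} = \frac{\frac{19 I}{2} U + U}{3} = \frac{\frac{19 I U}{2} + U}{3} = \frac{U + \frac{19 I U}{2}}{3} = \frac{U}{3} + \frac{19 I U}{6}$)
$24 o{\left(X{\left(0 \right)},12 \right)} = 24 \cdot \frac{1}{6} \cdot 12 \left(2 + 19 \cdot 0\right) = 24 \cdot \frac{1}{6} \cdot 12 \left(2 + 0\right) = 24 \cdot \frac{1}{6} \cdot 12 \cdot 2 = 24 \cdot 4 = 96$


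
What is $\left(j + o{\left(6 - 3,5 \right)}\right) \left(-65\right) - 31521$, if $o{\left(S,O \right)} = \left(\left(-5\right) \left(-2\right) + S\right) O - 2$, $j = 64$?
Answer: $-39776$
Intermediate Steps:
$o{\left(S,O \right)} = -2 + O \left(10 + S\right)$ ($o{\left(S,O \right)} = \left(10 + S\right) O - 2 = O \left(10 + S\right) - 2 = -2 + O \left(10 + S\right)$)
$\left(j + o{\left(6 - 3,5 \right)}\right) \left(-65\right) - 31521 = \left(64 + \left(-2 + 10 \cdot 5 + 5 \left(6 - 3\right)\right)\right) \left(-65\right) - 31521 = \left(64 + \left(-2 + 50 + 5 \cdot 3\right)\right) \left(-65\right) - 31521 = \left(64 + \left(-2 + 50 + 15\right)\right) \left(-65\right) - 31521 = \left(64 + 63\right) \left(-65\right) - 31521 = 127 \left(-65\right) - 31521 = -8255 - 31521 = -39776$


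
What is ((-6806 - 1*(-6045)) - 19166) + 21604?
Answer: 1677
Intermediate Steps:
((-6806 - 1*(-6045)) - 19166) + 21604 = ((-6806 + 6045) - 19166) + 21604 = (-761 - 19166) + 21604 = -19927 + 21604 = 1677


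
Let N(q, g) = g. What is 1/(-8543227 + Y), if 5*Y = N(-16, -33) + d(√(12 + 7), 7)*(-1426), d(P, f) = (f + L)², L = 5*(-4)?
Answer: -5/42957162 ≈ -1.1639e-7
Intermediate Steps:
L = -20
d(P, f) = (-20 + f)² (d(P, f) = (f - 20)² = (-20 + f)²)
Y = -241027/5 (Y = (-33 + (-20 + 7)²*(-1426))/5 = (-33 + (-13)²*(-1426))/5 = (-33 + 169*(-1426))/5 = (-33 - 240994)/5 = (⅕)*(-241027) = -241027/5 ≈ -48205.)
1/(-8543227 + Y) = 1/(-8543227 - 241027/5) = 1/(-42957162/5) = -5/42957162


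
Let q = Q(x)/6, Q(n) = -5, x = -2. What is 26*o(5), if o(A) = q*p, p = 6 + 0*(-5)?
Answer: -130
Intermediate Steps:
p = 6 (p = 6 + 0 = 6)
q = -⅚ (q = -5/6 = -5*⅙ = -⅚ ≈ -0.83333)
o(A) = -5 (o(A) = -⅚*6 = -5)
26*o(5) = 26*(-5) = -130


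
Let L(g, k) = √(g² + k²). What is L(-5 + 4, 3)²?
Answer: 10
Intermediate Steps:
L(-5 + 4, 3)² = (√((-5 + 4)² + 3²))² = (√((-1)² + 9))² = (√(1 + 9))² = (√10)² = 10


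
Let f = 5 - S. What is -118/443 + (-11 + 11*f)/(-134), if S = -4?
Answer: -27398/29681 ≈ -0.92308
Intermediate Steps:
f = 9 (f = 5 - 1*(-4) = 5 + 4 = 9)
-118/443 + (-11 + 11*f)/(-134) = -118/443 + (-11 + 11*9)/(-134) = -118*1/443 + (-11 + 99)*(-1/134) = -118/443 + 88*(-1/134) = -118/443 - 44/67 = -27398/29681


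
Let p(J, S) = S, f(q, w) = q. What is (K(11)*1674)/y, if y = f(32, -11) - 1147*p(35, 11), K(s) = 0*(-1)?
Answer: 0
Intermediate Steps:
K(s) = 0
y = -12585 (y = 32 - 1147*11 = 32 - 12617 = -12585)
(K(11)*1674)/y = (0*1674)/(-12585) = 0*(-1/12585) = 0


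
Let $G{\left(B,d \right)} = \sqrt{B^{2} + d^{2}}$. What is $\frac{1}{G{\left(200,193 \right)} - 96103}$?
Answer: $- \frac{96103}{9235709360} - \frac{\sqrt{77249}}{9235709360} \approx -1.0436 \cdot 10^{-5}$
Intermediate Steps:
$\frac{1}{G{\left(200,193 \right)} - 96103} = \frac{1}{\sqrt{200^{2} + 193^{2}} - 96103} = \frac{1}{\sqrt{40000 + 37249} - 96103} = \frac{1}{\sqrt{77249} - 96103} = \frac{1}{-96103 + \sqrt{77249}}$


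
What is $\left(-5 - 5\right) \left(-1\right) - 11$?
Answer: $-1$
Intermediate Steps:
$\left(-5 - 5\right) \left(-1\right) - 11 = \left(-10\right) \left(-1\right) - 11 = 10 - 11 = -1$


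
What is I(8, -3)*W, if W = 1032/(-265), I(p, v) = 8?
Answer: -8256/265 ≈ -31.155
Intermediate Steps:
W = -1032/265 (W = 1032*(-1/265) = -1032/265 ≈ -3.8943)
I(8, -3)*W = 8*(-1032/265) = -8256/265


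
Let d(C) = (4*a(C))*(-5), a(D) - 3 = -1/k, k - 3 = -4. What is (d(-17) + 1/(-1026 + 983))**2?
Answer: 11840481/1849 ≈ 6403.7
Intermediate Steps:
k = -1 (k = 3 - 4 = -1)
a(D) = 4 (a(D) = 3 - 1/(-1) = 3 - 1*(-1) = 3 + 1 = 4)
d(C) = -80 (d(C) = (4*4)*(-5) = 16*(-5) = -80)
(d(-17) + 1/(-1026 + 983))**2 = (-80 + 1/(-1026 + 983))**2 = (-80 + 1/(-43))**2 = (-80 - 1/43)**2 = (-3441/43)**2 = 11840481/1849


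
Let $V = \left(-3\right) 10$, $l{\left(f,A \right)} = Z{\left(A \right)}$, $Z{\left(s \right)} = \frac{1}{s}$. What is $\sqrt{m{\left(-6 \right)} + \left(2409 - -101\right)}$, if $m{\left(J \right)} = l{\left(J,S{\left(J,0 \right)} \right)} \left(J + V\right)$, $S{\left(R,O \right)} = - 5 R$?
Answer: $\frac{112 \sqrt{5}}{5} \approx 50.088$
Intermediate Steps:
$l{\left(f,A \right)} = \frac{1}{A}$
$V = -30$
$m{\left(J \right)} = - \frac{-30 + J}{5 J}$ ($m{\left(J \right)} = \frac{J - 30}{\left(-5\right) J} = - \frac{1}{5 J} \left(-30 + J\right) = - \frac{-30 + J}{5 J}$)
$\sqrt{m{\left(-6 \right)} + \left(2409 - -101\right)} = \sqrt{\frac{30 - -6}{5 \left(-6\right)} + \left(2409 - -101\right)} = \sqrt{\frac{1}{5} \left(- \frac{1}{6}\right) \left(30 + 6\right) + \left(2409 + 101\right)} = \sqrt{\frac{1}{5} \left(- \frac{1}{6}\right) 36 + 2510} = \sqrt{- \frac{6}{5} + 2510} = \sqrt{\frac{12544}{5}} = \frac{112 \sqrt{5}}{5}$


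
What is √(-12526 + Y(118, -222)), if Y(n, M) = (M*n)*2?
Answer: I*√64918 ≈ 254.79*I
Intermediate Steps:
Y(n, M) = 2*M*n
√(-12526 + Y(118, -222)) = √(-12526 + 2*(-222)*118) = √(-12526 - 52392) = √(-64918) = I*√64918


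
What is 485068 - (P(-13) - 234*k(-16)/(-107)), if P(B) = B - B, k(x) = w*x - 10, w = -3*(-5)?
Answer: 51960776/107 ≈ 4.8561e+5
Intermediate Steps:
w = 15
k(x) = -10 + 15*x (k(x) = 15*x - 10 = -10 + 15*x)
P(B) = 0
485068 - (P(-13) - 234*k(-16)/(-107)) = 485068 - (0 - 234*(-10 + 15*(-16))/(-107)) = 485068 - (0 - 234*(-10 - 240)*(-1)/107) = 485068 - (0 - (-58500)*(-1)/107) = 485068 - (0 - 234*250/107) = 485068 - (0 - 58500/107) = 485068 - 1*(-58500/107) = 485068 + 58500/107 = 51960776/107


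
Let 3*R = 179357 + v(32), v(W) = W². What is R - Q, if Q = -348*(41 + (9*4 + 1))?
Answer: 87271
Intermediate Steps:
R = 60127 (R = (179357 + 32²)/3 = (179357 + 1024)/3 = (⅓)*180381 = 60127)
Q = -27144 (Q = -348*(41 + (36 + 1)) = -348*(41 + 37) = -348*78 = -27144)
R - Q = 60127 - 1*(-27144) = 60127 + 27144 = 87271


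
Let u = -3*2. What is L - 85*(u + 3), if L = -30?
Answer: 225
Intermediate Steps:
u = -6
L - 85*(u + 3) = -30 - 85*(-6 + 3) = -30 - 85*(-3) = -30 - 17*(-15) = -30 + 255 = 225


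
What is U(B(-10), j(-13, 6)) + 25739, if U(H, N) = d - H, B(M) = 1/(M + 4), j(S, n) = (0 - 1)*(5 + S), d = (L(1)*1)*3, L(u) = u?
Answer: 154453/6 ≈ 25742.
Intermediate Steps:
d = 3 (d = (1*1)*3 = 1*3 = 3)
j(S, n) = -5 - S (j(S, n) = -(5 + S) = -5 - S)
B(M) = 1/(4 + M)
U(H, N) = 3 - H
U(B(-10), j(-13, 6)) + 25739 = (3 - 1/(4 - 10)) + 25739 = (3 - 1/(-6)) + 25739 = (3 - 1*(-⅙)) + 25739 = (3 + ⅙) + 25739 = 19/6 + 25739 = 154453/6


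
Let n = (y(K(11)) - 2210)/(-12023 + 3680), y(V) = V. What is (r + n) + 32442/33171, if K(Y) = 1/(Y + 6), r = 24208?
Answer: 12655182948401/522741789 ≈ 24209.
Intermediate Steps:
K(Y) = 1/(6 + Y)
n = 12523/47277 (n = (1/(6 + 11) - 2210)/(-12023 + 3680) = (1/17 - 2210)/(-8343) = (1/17 - 2210)*(-1/8343) = -37569/17*(-1/8343) = 12523/47277 ≈ 0.26489)
(r + n) + 32442/33171 = (24208 + 12523/47277) + 32442/33171 = 1144494139/47277 + 32442*(1/33171) = 1144494139/47277 + 10814/11057 = 12655182948401/522741789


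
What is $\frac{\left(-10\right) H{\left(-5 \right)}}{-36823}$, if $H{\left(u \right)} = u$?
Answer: $- \frac{50}{36823} \approx -0.0013578$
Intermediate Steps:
$\frac{\left(-10\right) H{\left(-5 \right)}}{-36823} = \frac{\left(-10\right) \left(-5\right)}{-36823} = 50 \left(- \frac{1}{36823}\right) = - \frac{50}{36823}$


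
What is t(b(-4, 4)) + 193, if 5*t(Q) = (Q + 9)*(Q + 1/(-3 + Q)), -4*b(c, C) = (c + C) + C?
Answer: 191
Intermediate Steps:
b(c, C) = -C/2 - c/4 (b(c, C) = -((c + C) + C)/4 = -((C + c) + C)/4 = -(c + 2*C)/4 = -C/2 - c/4)
t(Q) = (9 + Q)*(Q + 1/(-3 + Q))/5 (t(Q) = ((Q + 9)*(Q + 1/(-3 + Q)))/5 = ((9 + Q)*(Q + 1/(-3 + Q)))/5 = (9 + Q)*(Q + 1/(-3 + Q))/5)
t(b(-4, 4)) + 193 = (9 + (-1/2*4 - 1/4*(-4))**3 - 26*(-1/2*4 - 1/4*(-4)) + 6*(-1/2*4 - 1/4*(-4))**2)/(5*(-3 + (-1/2*4 - 1/4*(-4)))) + 193 = (9 + (-2 + 1)**3 - 26*(-2 + 1) + 6*(-2 + 1)**2)/(5*(-3 + (-2 + 1))) + 193 = (9 + (-1)**3 - 26*(-1) + 6*(-1)**2)/(5*(-3 - 1)) + 193 = (1/5)*(9 - 1 + 26 + 6*1)/(-4) + 193 = (1/5)*(-1/4)*(9 - 1 + 26 + 6) + 193 = (1/5)*(-1/4)*40 + 193 = -2 + 193 = 191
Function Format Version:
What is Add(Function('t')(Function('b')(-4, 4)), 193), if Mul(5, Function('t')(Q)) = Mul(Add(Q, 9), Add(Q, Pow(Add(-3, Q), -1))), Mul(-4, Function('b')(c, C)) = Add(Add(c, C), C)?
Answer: 191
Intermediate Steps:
Function('b')(c, C) = Add(Mul(Rational(-1, 2), C), Mul(Rational(-1, 4), c)) (Function('b')(c, C) = Mul(Rational(-1, 4), Add(Add(c, C), C)) = Mul(Rational(-1, 4), Add(Add(C, c), C)) = Mul(Rational(-1, 4), Add(c, Mul(2, C))) = Add(Mul(Rational(-1, 2), C), Mul(Rational(-1, 4), c)))
Function('t')(Q) = Mul(Rational(1, 5), Add(9, Q), Add(Q, Pow(Add(-3, Q), -1))) (Function('t')(Q) = Mul(Rational(1, 5), Mul(Add(Q, 9), Add(Q, Pow(Add(-3, Q), -1)))) = Mul(Rational(1, 5), Mul(Add(9, Q), Add(Q, Pow(Add(-3, Q), -1)))) = Mul(Rational(1, 5), Add(9, Q), Add(Q, Pow(Add(-3, Q), -1))))
Add(Function('t')(Function('b')(-4, 4)), 193) = Add(Mul(Rational(1, 5), Pow(Add(-3, Add(Mul(Rational(-1, 2), 4), Mul(Rational(-1, 4), -4))), -1), Add(9, Pow(Add(Mul(Rational(-1, 2), 4), Mul(Rational(-1, 4), -4)), 3), Mul(-26, Add(Mul(Rational(-1, 2), 4), Mul(Rational(-1, 4), -4))), Mul(6, Pow(Add(Mul(Rational(-1, 2), 4), Mul(Rational(-1, 4), -4)), 2)))), 193) = Add(Mul(Rational(1, 5), Pow(Add(-3, Add(-2, 1)), -1), Add(9, Pow(Add(-2, 1), 3), Mul(-26, Add(-2, 1)), Mul(6, Pow(Add(-2, 1), 2)))), 193) = Add(Mul(Rational(1, 5), Pow(Add(-3, -1), -1), Add(9, Pow(-1, 3), Mul(-26, -1), Mul(6, Pow(-1, 2)))), 193) = Add(Mul(Rational(1, 5), Pow(-4, -1), Add(9, -1, 26, Mul(6, 1))), 193) = Add(Mul(Rational(1, 5), Rational(-1, 4), Add(9, -1, 26, 6)), 193) = Add(Mul(Rational(1, 5), Rational(-1, 4), 40), 193) = Add(-2, 193) = 191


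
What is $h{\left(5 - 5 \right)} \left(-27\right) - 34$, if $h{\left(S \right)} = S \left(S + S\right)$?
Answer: $-34$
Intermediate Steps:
$h{\left(S \right)} = 2 S^{2}$ ($h{\left(S \right)} = S 2 S = 2 S^{2}$)
$h{\left(5 - 5 \right)} \left(-27\right) - 34 = 2 \left(5 - 5\right)^{2} \left(-27\right) - 34 = 2 \cdot 0^{2} \left(-27\right) - 34 = 2 \cdot 0 \left(-27\right) - 34 = 0 \left(-27\right) - 34 = 0 - 34 = -34$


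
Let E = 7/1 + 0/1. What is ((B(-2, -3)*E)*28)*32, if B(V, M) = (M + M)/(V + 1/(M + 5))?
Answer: 25088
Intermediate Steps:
B(V, M) = 2*M/(V + 1/(5 + M)) (B(V, M) = (2*M)/(V + 1/(5 + M)) = 2*M/(V + 1/(5 + M)))
E = 7 (E = 7*1 + 0*1 = 7 + 0 = 7)
((B(-2, -3)*E)*28)*32 = (((2*(-3)*(5 - 3)/(1 + 5*(-2) - 3*(-2)))*7)*28)*32 = (((2*(-3)*2/(1 - 10 + 6))*7)*28)*32 = (((2*(-3)*2/(-3))*7)*28)*32 = (((2*(-3)*(-1/3)*2)*7)*28)*32 = ((4*7)*28)*32 = (28*28)*32 = 784*32 = 25088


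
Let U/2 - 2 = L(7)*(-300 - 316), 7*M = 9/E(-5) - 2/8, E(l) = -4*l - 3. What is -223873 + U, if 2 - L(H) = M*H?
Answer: -3841809/17 ≈ -2.2599e+5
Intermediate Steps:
E(l) = -3 - 4*l
M = 19/476 (M = (9/(-3 - 4*(-5)) - 2/8)/7 = (9/(-3 + 20) - 2*⅛)/7 = (9/17 - ¼)/7 = (⅐)*(19/68) = 19/476 ≈ 0.039916)
L(H) = 2 - 19*H/476
U = -35968/17 (U = 4 + 2*((2 - 19/476*7)*(-300 - 316)) = 4 + 2*((2 - 19/68)*(-616)) = 4 + 2*((117/68)*(-616)) = 4 + 2*(-18018/17) = 4 - 36036/17 = -35968/17 ≈ -2115.8)
-223873 + U = -223873 - 35968/17 = -3841809/17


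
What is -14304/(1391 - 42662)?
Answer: 4768/13757 ≈ 0.34659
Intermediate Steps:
-14304/(1391 - 42662) = -14304/(-41271) = -14304*(-1/41271) = 4768/13757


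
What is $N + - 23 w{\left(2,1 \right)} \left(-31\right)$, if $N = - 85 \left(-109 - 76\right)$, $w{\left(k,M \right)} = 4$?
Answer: $18577$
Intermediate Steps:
$N = 15725$ ($N = - 85 \left(-109 - 76\right) = \left(-85\right) \left(-185\right) = 15725$)
$N + - 23 w{\left(2,1 \right)} \left(-31\right) = 15725 + \left(-23\right) 4 \left(-31\right) = 15725 - -2852 = 15725 + 2852 = 18577$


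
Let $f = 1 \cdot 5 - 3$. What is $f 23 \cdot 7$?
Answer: $322$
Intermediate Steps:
$f = 2$ ($f = 5 - 3 = 2$)
$f 23 \cdot 7 = 2 \cdot 23 \cdot 7 = 46 \cdot 7 = 322$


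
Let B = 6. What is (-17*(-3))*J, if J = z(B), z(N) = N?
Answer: 306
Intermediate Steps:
J = 6
(-17*(-3))*J = -17*(-3)*6 = 51*6 = 306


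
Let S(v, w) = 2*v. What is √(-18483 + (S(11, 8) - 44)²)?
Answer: I*√17999 ≈ 134.16*I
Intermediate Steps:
√(-18483 + (S(11, 8) - 44)²) = √(-18483 + (2*11 - 44)²) = √(-18483 + (22 - 44)²) = √(-18483 + (-22)²) = √(-18483 + 484) = √(-17999) = I*√17999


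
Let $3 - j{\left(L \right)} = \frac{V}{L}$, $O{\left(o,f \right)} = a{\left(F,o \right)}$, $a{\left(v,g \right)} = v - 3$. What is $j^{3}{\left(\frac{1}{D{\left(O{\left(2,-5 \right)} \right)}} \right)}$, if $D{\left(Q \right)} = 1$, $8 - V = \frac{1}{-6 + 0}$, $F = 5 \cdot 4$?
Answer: $- \frac{29791}{216} \approx -137.92$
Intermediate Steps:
$F = 20$
$a{\left(v,g \right)} = -3 + v$
$V = \frac{49}{6}$ ($V = 8 - \frac{1}{-6 + 0} = 8 - \frac{1}{-6} = 8 - - \frac{1}{6} = 8 + \frac{1}{6} = \frac{49}{6} \approx 8.1667$)
$O{\left(o,f \right)} = 17$ ($O{\left(o,f \right)} = -3 + 20 = 17$)
$j{\left(L \right)} = 3 - \frac{49}{6 L}$
$j^{3}{\left(\frac{1}{D{\left(O{\left(2,-5 \right)} \right)}} \right)} = \left(3 - \frac{49}{6 \cdot 1^{-1}}\right)^{3} = \left(3 - \frac{49}{6 \cdot 1}\right)^{3} = \left(3 - \frac{49}{6}\right)^{3} = \left(- \frac{31}{6}\right)^{3} = - \frac{29791}{216}$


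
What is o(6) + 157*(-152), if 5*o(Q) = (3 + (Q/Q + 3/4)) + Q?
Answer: -477237/20 ≈ -23862.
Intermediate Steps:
o(Q) = 19/20 + Q/5 (o(Q) = ((3 + (Q/Q + 3/4)) + Q)/5 = ((3 + (1 + 3*(¼))) + Q)/5 = ((3 + (1 + ¾)) + Q)/5 = ((3 + 7/4) + Q)/5 = (19/4 + Q)/5 = 19/20 + Q/5)
o(6) + 157*(-152) = (19/20 + (⅕)*6) + 157*(-152) = (19/20 + 6/5) - 23864 = 43/20 - 23864 = -477237/20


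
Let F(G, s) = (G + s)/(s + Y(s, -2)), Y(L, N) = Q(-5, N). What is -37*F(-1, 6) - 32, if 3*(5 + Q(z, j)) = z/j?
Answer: -1462/11 ≈ -132.91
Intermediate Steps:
Q(z, j) = -5 + z/(3*j) (Q(z, j) = -5 + (z/j)/3 = -5 + z/(3*j))
Y(L, N) = -5 - 5/(3*N) (Y(L, N) = -5 + (⅓)*(-5)/N = -5 - 5/(3*N))
F(G, s) = (G + s)/(-25/6 + s) (F(G, s) = (G + s)/(s + (-5 - 5/3/(-2))) = (G + s)/(s + (-5 - 5/3*(-½))) = (G + s)/(s + (-5 + ⅚)) = (G + s)/(s - 25/6) = (G + s)/(-25/6 + s))
-37*F(-1, 6) - 32 = -222*(-1 + 6)/(-25 + 6*6) - 32 = -222*5/(-25 + 36) - 32 = -222*5/11 - 32 = -37*30/11 - 32 = -1110/11 - 32 = -1462/11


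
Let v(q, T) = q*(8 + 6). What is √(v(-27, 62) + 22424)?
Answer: √22046 ≈ 148.48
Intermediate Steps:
v(q, T) = 14*q (v(q, T) = q*14 = 14*q)
√(v(-27, 62) + 22424) = √(14*(-27) + 22424) = √(-378 + 22424) = √22046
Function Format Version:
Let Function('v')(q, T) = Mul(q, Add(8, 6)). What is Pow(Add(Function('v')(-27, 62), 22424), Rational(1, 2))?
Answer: Pow(22046, Rational(1, 2)) ≈ 148.48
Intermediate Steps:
Function('v')(q, T) = Mul(14, q) (Function('v')(q, T) = Mul(q, 14) = Mul(14, q))
Pow(Add(Function('v')(-27, 62), 22424), Rational(1, 2)) = Pow(Add(Mul(14, -27), 22424), Rational(1, 2)) = Pow(Add(-378, 22424), Rational(1, 2)) = Pow(22046, Rational(1, 2))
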